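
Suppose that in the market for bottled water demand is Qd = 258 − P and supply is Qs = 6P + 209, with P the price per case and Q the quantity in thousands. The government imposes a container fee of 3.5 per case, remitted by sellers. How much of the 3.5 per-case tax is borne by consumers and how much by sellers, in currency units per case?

Consumers bear 3 per case; sellers bear 0.5 per case.

Without the tax, 258 − P = 6P + 209 gives 7P = 49, so P* = 7 and Q* = 251.
With the tax collected from sellers, supply shifts: Qs = 6(P − 3.5) + 209.
New equilibrium: consumers pay 10, sellers receive 6.5, Q = 248. (Wedge: Pb − Ps = 3.5.)
Burden on consumers: 3; on sellers: 0.5. (They sum to 3.5.)
The less price-elastic side of the market bears the larger share of a per-unit tax.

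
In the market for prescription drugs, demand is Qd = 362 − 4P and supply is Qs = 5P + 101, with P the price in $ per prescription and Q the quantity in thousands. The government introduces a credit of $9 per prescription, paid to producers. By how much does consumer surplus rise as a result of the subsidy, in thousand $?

Consumer surplus rises by $1280 thousand.

Without the subsidy, 362 − 4P = 5P + 101 gives 9P = 261, so P* = $29 and Q* = 246.
With a per-unit subsidy paid to producers, each receives P + 9 per unit sold, so supply becomes Qs = 5(P + 9) + 101.
Solving gives Q = 266 with consumers paying $24 and producers receiving $33 (the $9 wedge).
ΔCS is the trapezoid between Q = 266 and Q = 246 of height $5: ½ · (246 + 266) · 5 = $1280.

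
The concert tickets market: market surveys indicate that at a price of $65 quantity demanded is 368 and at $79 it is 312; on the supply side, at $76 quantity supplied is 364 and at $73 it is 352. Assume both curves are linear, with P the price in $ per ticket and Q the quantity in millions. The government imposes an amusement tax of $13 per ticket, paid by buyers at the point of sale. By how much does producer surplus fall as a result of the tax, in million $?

Producer surplus falls by $2151.5 million.

Demand slope: (312 − 368)/(79 − 65) = -4, so Qd = 628 − 4P.
Supply slope: (352 − 364)/(73 − 76) = 4, so Qs = 4P + 60.
Without the tax, 628 − 4P = 4P + 60 gives 8P = 568, so P* = $71 and Q* = 344.
With the tax collected from buyers, demand (in seller-price terms) shifts: Qd = 628 − 4(P + 13).
Solving gives Q = 318 with buyers paying $77.5 and sellers receiving $64.5 (the $13 wedge).
ΔPS is the trapezoid between Q = 318 and Q = 344 of height $6.5: ½ · (344 + 318) · 6.5 = $2151.5.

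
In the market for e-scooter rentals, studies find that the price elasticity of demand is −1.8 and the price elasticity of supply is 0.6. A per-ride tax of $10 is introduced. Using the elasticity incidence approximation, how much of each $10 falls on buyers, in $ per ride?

Buyers bear ≈ $2.5 per ride.

Incidence ratio: buyers' share ≈ εs / (εs + |εd|) = 0.6 / (0.6 + 1.8) = 0.25.
So buyers bear ≈ 0.25 × $10 = $2.5; suppliers bear $7.5.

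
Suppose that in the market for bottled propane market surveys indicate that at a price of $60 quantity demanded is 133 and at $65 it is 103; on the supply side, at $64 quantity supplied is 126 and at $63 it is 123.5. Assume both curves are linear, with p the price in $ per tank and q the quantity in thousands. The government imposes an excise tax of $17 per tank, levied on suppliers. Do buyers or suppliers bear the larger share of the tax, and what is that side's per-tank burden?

Demand slope: (103 − 133)/(65 − 60) = -6, so qd = 493 − 6p.
Supply slope: (123.5 − 126)/(63 − 64) = 2.5, so qs = 2.5p − 34.
Without the tax, 493 − 6p = 2.5p − 34 gives 8.5p = 527, so p* = $62 and q* = 121.
With the tax collected from suppliers, supply shifts: qs = 2.5(p − 17) − 34.
New equilibrium: buyers pay $67, suppliers receive $50, q = 91. (Wedge: pb − ps = 17.)
Per-tank burden: buyers $5, suppliers $12.
Suppliers take the larger share because supply is less price-elastic here (demand slope 6 vs supply slope 2.5).

Suppliers bear the larger share: $12 per tank.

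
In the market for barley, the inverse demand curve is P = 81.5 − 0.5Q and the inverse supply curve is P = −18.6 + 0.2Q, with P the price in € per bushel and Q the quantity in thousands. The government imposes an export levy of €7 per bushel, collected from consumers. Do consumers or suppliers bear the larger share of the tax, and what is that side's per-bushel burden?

Inverting to Q(P) form: Qd = 163 − 2P; Qs = 5P + 93.
Without the tax, 163 − 2P = 5P + 93 gives 7P = 70, so P* = €10 and Q* = 143.
With the tax collected from consumers, demand (in seller-price terms) shifts: Qd = 163 − 2(P + 7).
New equilibrium: consumers pay €15, suppliers receive €8, Q = 133. (Wedge: Pb − Ps = 7.)
Per-bushel burden: consumers €5, suppliers €2.
Consumers take the larger share because demand is less price-elastic here (demand slope 2 vs supply slope 5).
The less price-elastic side of the market bears the larger share of a per-unit tax.

Consumers bear the larger share: €5 per bushel.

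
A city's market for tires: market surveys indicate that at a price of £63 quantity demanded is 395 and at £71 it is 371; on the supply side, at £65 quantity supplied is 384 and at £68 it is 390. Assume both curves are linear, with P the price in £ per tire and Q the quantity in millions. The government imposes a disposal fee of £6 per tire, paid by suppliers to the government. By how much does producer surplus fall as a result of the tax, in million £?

Producer surplus falls by £1376.64 million.

Demand slope: (371 − 395)/(71 − 63) = -3, so Qd = 584 − 3P.
Supply slope: (390 − 384)/(68 − 65) = 2, so Qs = 2P + 254.
Without the tax, 584 − 3P = 2P + 254 gives 5P = 330, so P* = £66 and Q* = 386.
With the tax collected from suppliers, supply shifts: Qs = 2(P − 6) + 254.
New equilibrium: consumers pay £68.4, suppliers receive £62.4, Q = 378.8. (Wedge: Pb − Ps = 6.)
ΔPS is the trapezoid between Q = 378.8 and Q = 386 of height £3.6: ½ · (386 + 378.8) · 3.6 = £1376.64.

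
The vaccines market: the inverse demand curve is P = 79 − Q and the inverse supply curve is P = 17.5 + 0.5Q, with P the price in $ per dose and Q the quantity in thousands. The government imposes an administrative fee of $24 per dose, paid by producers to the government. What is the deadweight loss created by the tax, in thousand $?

Rewrite in direct form: Qd = 79 − P and Qs = 2P − 35.
Without the tax, 79 − P = 2P − 35 gives 3P = 114, so P* = $38 and Q* = 41.
With the tax collected from producers, supply shifts: Qs = 2(P − 24) − 35.
Solving gives Q = 25 with buyers paying $54 and producers receiving $30 (the $24 wedge).
Quantity falls by |ΔQ| = |41 − 25| = 16.
DWL = ½ · t · |ΔQ| = ½ · 24 · 16 = $192.

Deadweight loss = $192 thousand.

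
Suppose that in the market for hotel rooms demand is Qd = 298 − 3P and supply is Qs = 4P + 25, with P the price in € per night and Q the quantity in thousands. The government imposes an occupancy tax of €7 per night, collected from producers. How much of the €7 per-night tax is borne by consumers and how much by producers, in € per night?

Consumers bear €4 per night; producers bear €3 per night.

Before the tax: set 298 − 3P = 4P + 25 → P* = €39, Q* = 181.
With the tax collected from producers, supply shifts: Qs = 4(P − 7) + 25.
New equilibrium: consumers pay €43, producers receive €36, Q = 169. (Wedge: Pb − Ps = 7.)
Burden on consumers: €4; on producers: €3. (They sum to €7.)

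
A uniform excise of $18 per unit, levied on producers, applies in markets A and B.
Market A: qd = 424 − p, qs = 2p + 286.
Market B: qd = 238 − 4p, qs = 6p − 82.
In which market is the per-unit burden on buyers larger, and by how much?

Market A: pre-tax p* = $46, q* = 378; post-tax q = 366; per-unit burden on buyers = $12.
Market B: pre-tax p* = $32, q* = 110; post-tax q = 66.8; per-unit burden on buyers = $10.8.
Difference: $12 vs $10.8 → market A is larger by $1.2.

Market A, by $1.2.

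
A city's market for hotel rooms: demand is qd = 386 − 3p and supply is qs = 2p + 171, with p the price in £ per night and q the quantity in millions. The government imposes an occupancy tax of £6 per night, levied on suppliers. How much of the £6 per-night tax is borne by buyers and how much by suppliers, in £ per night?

Before the tax: set 386 − 3p = 2p + 171 → p* = £43, q* = 257.
With the tax collected from suppliers, supply shifts: qs = 2(p − 6) + 171.
Solving gives q = 249.8 with buyers paying £45.4 and suppliers receiving £39.4 (the £6 wedge).
Burden on buyers: £2.4; on suppliers: £3.6. (They sum to £6.)

Buyers bear £2.4 per night; suppliers bear £3.6 per night.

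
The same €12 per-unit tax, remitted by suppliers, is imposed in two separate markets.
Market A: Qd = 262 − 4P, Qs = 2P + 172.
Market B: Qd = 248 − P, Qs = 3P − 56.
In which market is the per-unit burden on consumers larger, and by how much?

Market B, by €5.

Market A: pre-tax P* = €15, Q* = 202; post-tax Q = 186; per-unit burden on consumers = €4.
Market B: pre-tax P* = €76, Q* = 172; post-tax Q = 163; per-unit burden on consumers = €9.
Difference: €4 vs €9 → market B is larger by €5.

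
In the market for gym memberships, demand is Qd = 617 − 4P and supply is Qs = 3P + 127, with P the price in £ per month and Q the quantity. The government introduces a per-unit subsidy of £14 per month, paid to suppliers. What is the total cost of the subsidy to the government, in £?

Government outlay = £5054.

Before the subsidy: set 617 − 4P = 3P + 127 → P* = £70, Q* = 337.
With a per-unit subsidy paid to suppliers, each receives P + 14 per unit sold, so supply becomes Qs = 3(P + 14) + 127.
New equilibrium: consumers pay £64, suppliers receive £78, Q = 361. (Wedge: Pb − Ps = −14.)
Outlay = t · Q = 14 · 361 = £5054.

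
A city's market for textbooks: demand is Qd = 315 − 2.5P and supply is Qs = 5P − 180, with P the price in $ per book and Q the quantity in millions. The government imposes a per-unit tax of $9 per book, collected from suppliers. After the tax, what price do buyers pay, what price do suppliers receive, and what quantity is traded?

Buyers pay $72; suppliers receive $63; quantity = 135.

Without the tax, 315 − 2.5P = 5P − 180 gives 7.5P = 495, so P* = $66 and Q* = 150.
With the tax collected from suppliers, supply shifts: Qs = 5(P − 9) − 180.
Solving gives Q = 135 with buyers paying $72 and suppliers receiving $63 (the $9 wedge).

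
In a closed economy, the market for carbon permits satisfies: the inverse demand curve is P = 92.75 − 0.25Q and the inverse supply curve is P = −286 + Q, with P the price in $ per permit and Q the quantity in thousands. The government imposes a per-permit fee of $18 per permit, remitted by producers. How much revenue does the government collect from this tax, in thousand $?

Rewrite in direct form: Qd = 371 − 4P and Qs = P + 286.
Without the tax, 371 − 4P = P + 286 gives 5P = 85, so P* = $17 and Q* = 303.
With the tax collected from producers, supply shifts: Qs = (P − 18) + 286.
Solving gives Q = 288.6 with buyers paying $20.6 and producers receiving $2.6 (the $18 wedge).
Revenue = t · Q = 18 · 288.6 = $5194.8.

Tax revenue = $5194.8 thousand.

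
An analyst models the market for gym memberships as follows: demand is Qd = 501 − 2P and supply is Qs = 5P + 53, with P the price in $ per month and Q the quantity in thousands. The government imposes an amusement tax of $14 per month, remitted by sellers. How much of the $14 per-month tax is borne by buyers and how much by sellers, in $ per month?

Buyers bear $10 per month; sellers bear $4 per month.

Before the tax: set 501 − 2P = 5P + 53 → P* = $64, Q* = 373.
With the tax collected from sellers, supply shifts: Qs = 5(P − 14) + 53.
New equilibrium: buyers pay $74, sellers receive $60, Q = 353. (Wedge: Pb − Ps = 14.)
Burden on buyers: $10; on sellers: $4. (They sum to $14.)
The less price-elastic side of the market bears the larger share of a per-unit tax.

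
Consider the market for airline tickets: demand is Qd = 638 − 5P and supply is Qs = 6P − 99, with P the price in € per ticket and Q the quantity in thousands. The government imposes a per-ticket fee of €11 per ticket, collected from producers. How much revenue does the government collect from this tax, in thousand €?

Tax revenue = €3003 thousand.

Before the tax: set 638 − 5P = 6P − 99 → P* = €67, Q* = 303.
With the tax collected from producers, supply shifts: Qs = 6(P − 11) − 99.
New equilibrium: buyers pay €73, producers receive €62, Q = 273. (Wedge: Pb − Ps = 11.)
Revenue = t · Q = 11 · 273 = €3003.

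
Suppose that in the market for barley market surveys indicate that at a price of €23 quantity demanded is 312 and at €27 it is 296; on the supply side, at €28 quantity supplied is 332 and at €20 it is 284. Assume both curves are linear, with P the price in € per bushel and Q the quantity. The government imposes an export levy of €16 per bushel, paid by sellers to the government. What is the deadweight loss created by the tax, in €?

Deadweight loss = €307.2.

Demand slope: (296 − 312)/(27 − 23) = -4, so Qd = 404 − 4P.
Supply slope: (284 − 332)/(20 − 28) = 6, so Qs = 6P + 164.
Before the tax: set 404 − 4P = 6P + 164 → P* = €24, Q* = 308.
With the tax collected from sellers, supply shifts: Qs = 6(P − 16) + 164.
New equilibrium: buyers pay €33.6, sellers receive €17.6, Q = 269.6. (Wedge: Pb − Ps = 16.)
Quantity falls by |ΔQ| = |308 − 269.6| = 38.4.
DWL = ½ · t · |ΔQ| = ½ · 16 · 38.4 = €307.2.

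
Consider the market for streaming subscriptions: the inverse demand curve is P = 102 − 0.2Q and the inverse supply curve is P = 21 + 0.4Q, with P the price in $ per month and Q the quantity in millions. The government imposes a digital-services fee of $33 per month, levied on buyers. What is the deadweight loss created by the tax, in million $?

Deadweight loss = $907.5 million.

Inverting to Q(P) form: Qd = 510 − 5P; Qs = 2.5P − 52.5.
Without the tax, 510 − 5P = 2.5P − 52.5 gives 7.5P = 562.5, so P* = $75 and Q* = 135.
With the tax collected from buyers, demand (in seller-price terms) shifts: Qd = 510 − 5(P + 33).
New equilibrium: buyers pay $86, suppliers receive $53, Q = 80. (Wedge: Pb − Ps = 33.)
Quantity falls by |ΔQ| = |135 − 80| = 55.
DWL = ½ · t · |ΔQ| = ½ · 33 · 55 = $907.5.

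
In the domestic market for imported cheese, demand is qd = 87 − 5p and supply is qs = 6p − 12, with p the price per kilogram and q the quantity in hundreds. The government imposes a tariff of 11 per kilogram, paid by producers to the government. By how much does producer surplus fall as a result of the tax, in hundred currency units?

Before the tax: set 87 − 5p = 6p − 12 → p* = 9, q* = 42.
With the tax collected from producers, supply shifts: qs = 6(p − 11) − 12.
Solving gives q = 12 with consumers paying 15 and producers receiving 4 (the 11 wedge).
ΔPS is the trapezoid between Q = 12 and Q = 42 of height 5: ½ · (42 + 12) · 5 = 135.

Producer surplus falls by 135 hundred.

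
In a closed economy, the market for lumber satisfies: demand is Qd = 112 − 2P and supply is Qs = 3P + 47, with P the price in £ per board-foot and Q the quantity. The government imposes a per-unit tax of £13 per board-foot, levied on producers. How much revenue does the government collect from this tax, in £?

Tax revenue = £915.2.

Without the tax, 112 − 2P = 3P + 47 gives 5P = 65, so P* = £13 and Q* = 86.
With the tax collected from producers, supply shifts: Qs = 3(P − 13) + 47.
New equilibrium: consumers pay £20.8, producers receive £7.8, Q = 70.4. (Wedge: Pb − Ps = 13.)
Revenue = t · Q = 13 · 70.4 = £915.2.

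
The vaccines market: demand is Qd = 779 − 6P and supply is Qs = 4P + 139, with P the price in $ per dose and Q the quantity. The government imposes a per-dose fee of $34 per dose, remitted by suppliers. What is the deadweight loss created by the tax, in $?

Deadweight loss = $1387.2.

Before the tax: set 779 − 6P = 4P + 139 → P* = $64, Q* = 395.
With the tax collected from suppliers, supply shifts: Qs = 4(P − 34) + 139.
New equilibrium: consumers pay $77.6, suppliers receive $43.6, Q = 313.4. (Wedge: Pb − Ps = 34.)
Quantity falls by |ΔQ| = |395 − 313.4| = 81.6.
DWL = ½ · t · |ΔQ| = ½ · 34 · 81.6 = $1387.2.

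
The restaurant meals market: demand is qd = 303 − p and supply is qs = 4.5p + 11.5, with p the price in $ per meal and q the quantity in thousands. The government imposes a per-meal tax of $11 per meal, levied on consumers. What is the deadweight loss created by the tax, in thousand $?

Deadweight loss = $49.5 thousand.

Without the tax, 303 − p = 4.5p + 11.5 gives 5.5p = 291.5, so p* = $53 and q* = 250.
With the tax collected from consumers, demand (in seller-price terms) shifts: qd = 303 − (p + 11).
New equilibrium: consumers pay $62, producers receive $51, q = 241. (Wedge: pb − ps = 11.)
Quantity falls by |ΔQ| = |250 − 241| = 9.
DWL = ½ · t · |ΔQ| = ½ · 11 · 9 = $49.5.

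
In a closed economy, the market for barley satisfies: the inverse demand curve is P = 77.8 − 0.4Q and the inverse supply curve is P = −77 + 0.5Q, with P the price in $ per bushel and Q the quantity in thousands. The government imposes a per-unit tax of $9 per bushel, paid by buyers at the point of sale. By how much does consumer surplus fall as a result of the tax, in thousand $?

Rewrite in direct form: Qd = 194.5 − 2.5P and Qs = 2P + 154.
Before the tax: set 194.5 − 2.5P = 2P + 154 → P* = $9, Q* = 172.
With the tax collected from buyers, demand (in seller-price terms) shifts: Qd = 194.5 − 2.5(P + 9).
Solving gives Q = 162 with buyers paying $13 and producers receiving $4 (the $9 wedge).
ΔCS is the trapezoid between Q = 162 and Q = 172 of height $4: ½ · (172 + 162) · 4 = $668.

Consumer surplus falls by $668 thousand.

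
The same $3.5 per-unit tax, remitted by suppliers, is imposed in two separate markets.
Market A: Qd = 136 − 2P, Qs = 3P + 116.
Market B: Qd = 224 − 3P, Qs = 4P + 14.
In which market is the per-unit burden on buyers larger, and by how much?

Market A, by $0.1.

Market A: pre-tax P* = $4, Q* = 128; post-tax Q = 123.8; per-unit burden on buyers = $2.1.
Market B: pre-tax P* = $30, Q* = 134; post-tax Q = 128; per-unit burden on buyers = $2.
Difference: $2.1 vs $2 → market A is larger by $0.1.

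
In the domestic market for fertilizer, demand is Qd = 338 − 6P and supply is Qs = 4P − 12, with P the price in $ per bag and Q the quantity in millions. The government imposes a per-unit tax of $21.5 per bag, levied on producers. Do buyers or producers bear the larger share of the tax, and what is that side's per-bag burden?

Without the tax, 338 − 6P = 4P − 12 gives 10P = 350, so P* = $35 and Q* = 128.
With the tax collected from producers, supply shifts: Qs = 4(P − 21.5) − 12.
Solving gives Q = 76.4 with buyers paying $43.6 and producers receiving $22.1 (the $21.5 wedge).
Per-bag burden: buyers $8.6, producers $12.9.
Producers take the larger share because supply is less price-elastic here (demand slope 6 vs supply slope 4).

Producers bear the larger share: $12.9 per bag.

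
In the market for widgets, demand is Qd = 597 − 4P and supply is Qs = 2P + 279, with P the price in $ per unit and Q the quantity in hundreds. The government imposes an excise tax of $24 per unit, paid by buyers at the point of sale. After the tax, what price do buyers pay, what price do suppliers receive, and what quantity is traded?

Buyers pay $61; suppliers receive $37; quantity = 353.

Before the tax: set 597 − 4P = 2P + 279 → P* = $53, Q* = 385.
With the tax collected from buyers, demand (in seller-price terms) shifts: Qd = 597 − 4(P + 24).
New equilibrium: buyers pay $61, suppliers receive $37, Q = 353. (Wedge: Pb − Ps = 24.)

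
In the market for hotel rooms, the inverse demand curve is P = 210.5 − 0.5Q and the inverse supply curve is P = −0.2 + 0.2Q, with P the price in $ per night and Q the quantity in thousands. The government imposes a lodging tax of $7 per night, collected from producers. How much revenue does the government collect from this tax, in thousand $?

Rewrite in direct form: Qd = 421 − 2P and Qs = 5P + 1.
Without the tax, 421 − 2P = 5P + 1 gives 7P = 420, so P* = $60 and Q* = 301.
With the tax collected from producers, supply shifts: Qs = 5(P − 7) + 1.
Solving gives Q = 291 with consumers paying $65 and producers receiving $58 (the $7 wedge).
Revenue = t · Q = 7 · 291 = $2037.

Tax revenue = $2037 thousand.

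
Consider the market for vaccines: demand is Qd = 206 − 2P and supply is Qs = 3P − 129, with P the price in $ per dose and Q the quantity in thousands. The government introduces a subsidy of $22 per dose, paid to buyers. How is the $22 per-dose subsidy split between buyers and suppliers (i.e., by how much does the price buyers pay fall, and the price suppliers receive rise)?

Without the subsidy, 206 − 2P = 3P − 129 gives 5P = 335, so P* = $67 and Q* = 72.
With a per-unit subsidy paid to buyers, each effectively pays P − 22, so demand becomes Qd = 206 − 2(P − 22).
New equilibrium: buyers pay $53.8, suppliers receive $75.8, Q = 98.4. (Wedge: Pb − Ps = −22.)
Gain to buyers: $13.2; to suppliers: $8.8. (They sum to $22.)

Buyers gain $13.2 per dose; suppliers gain $8.8 per dose.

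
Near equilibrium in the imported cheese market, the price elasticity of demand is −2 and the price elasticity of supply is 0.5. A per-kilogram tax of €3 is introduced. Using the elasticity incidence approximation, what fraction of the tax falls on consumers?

Incidence ratio: consumers' share ≈ εs / (εs + |εd|) = 0.5 / (0.5 + 2) = 0.2.
Supply is the less elastic side, so consumers bear the smaller share.

Consumers' share ≈ 0.2.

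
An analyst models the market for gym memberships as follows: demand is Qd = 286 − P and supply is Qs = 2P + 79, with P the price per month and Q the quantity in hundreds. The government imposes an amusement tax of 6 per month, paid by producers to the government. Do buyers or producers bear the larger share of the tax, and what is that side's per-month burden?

Without the tax, 286 − P = 2P + 79 gives 3P = 207, so P* = 69 and Q* = 217.
With the tax collected from producers, supply shifts: Qs = 2(P − 6) + 79.
New equilibrium: buyers pay 73, producers receive 67, Q = 213. (Wedge: Pb − Ps = 6.)
Per-month burden: buyers 4, producers 2.
Buyers take the larger share because demand is less price-elastic here (demand slope 1 vs supply slope 2).

Buyers bear the larger share: 4 per month.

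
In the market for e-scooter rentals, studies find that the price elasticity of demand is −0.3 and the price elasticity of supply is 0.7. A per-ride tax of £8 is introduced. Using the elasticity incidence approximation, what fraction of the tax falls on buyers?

Buyers' share ≈ 0.7.

Incidence ratio: buyers' share ≈ εs / (εs + |εd|) = 0.7 / (0.7 + 0.3) = 0.7.
Supply is the more elastic side, so buyers bear the larger share.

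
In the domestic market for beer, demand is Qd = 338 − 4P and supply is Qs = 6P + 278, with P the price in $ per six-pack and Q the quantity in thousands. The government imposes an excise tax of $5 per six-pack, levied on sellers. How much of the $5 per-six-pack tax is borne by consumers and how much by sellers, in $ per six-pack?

Consumers bear $3 per six-pack; sellers bear $2 per six-pack.

Before the tax: set 338 − 4P = 6P + 278 → P* = $6, Q* = 314.
With the tax collected from sellers, supply shifts: Qs = 6(P − 5) + 278.
Solving gives Q = 302 with consumers paying $9 and sellers receiving $4 (the $5 wedge).
Burden on consumers: $3; on sellers: $2. (They sum to $5.)
The less price-elastic side of the market bears the larger share of a per-unit tax.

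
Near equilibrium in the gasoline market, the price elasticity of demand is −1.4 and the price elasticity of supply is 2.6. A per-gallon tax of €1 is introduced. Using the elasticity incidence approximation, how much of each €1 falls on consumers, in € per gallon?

Consumers bear ≈ €0.65 per gallon.

Incidence ratio: consumers' share ≈ εs / (εs + |εd|) = 2.6 / (2.6 + 1.4) = 0.65.
So consumers bear ≈ 0.65 × €1 = €0.65; producers bear €0.35.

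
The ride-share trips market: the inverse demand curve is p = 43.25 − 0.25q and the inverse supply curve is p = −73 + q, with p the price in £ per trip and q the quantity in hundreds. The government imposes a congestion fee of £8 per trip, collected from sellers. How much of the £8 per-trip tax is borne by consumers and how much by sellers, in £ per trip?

Consumers bear £1.6 per trip; sellers bear £6.4 per trip.

Rewrite in direct form: qd = 173 − 4p and qs = p + 73.
Without the tax, 173 − 4p = p + 73 gives 5p = 100, so p* = £20 and q* = 93.
With the tax collected from sellers, supply shifts: qs = (p − 8) + 73.
Solving gives q = 86.6 with consumers paying £21.6 and sellers receiving £13.6 (the £8 wedge).
Burden on consumers: £1.6; on sellers: £6.4. (They sum to £8.)
The less price-elastic side of the market bears the larger share of a per-unit tax.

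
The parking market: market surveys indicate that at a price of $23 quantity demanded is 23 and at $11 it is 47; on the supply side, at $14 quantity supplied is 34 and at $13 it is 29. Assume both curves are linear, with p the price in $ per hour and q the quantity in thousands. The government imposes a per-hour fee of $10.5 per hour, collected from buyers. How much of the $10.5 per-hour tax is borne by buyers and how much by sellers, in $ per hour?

Demand slope: (47 − 23)/(11 − 23) = -2, so qd = 69 − 2p.
Supply slope: (29 − 34)/(13 − 14) = 5, so qs = 5p − 36.
Without the tax, 69 − 2p = 5p − 36 gives 7p = 105, so p* = $15 and q* = 39.
With the tax collected from buyers, demand (in seller-price terms) shifts: qd = 69 − 2(p + 10.5).
Solving gives q = 24 with buyers paying $22.5 and sellers receiving $12 (the $10.5 wedge).
Burden on buyers: $7.5; on sellers: $3. (They sum to $10.5.)

Buyers bear $7.5 per hour; sellers bear $3 per hour.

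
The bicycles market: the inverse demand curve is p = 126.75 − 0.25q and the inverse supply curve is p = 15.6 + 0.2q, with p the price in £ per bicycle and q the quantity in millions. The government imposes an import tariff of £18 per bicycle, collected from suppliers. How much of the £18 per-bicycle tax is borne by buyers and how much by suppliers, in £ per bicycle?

Buyers bear £10 per bicycle; suppliers bear £8 per bicycle.

Inverting to q(p) form: qd = 507 − 4p; qs = 5p − 78.
Before the tax: set 507 − 4p = 5p − 78 → p* = £65, q* = 247.
With the tax collected from suppliers, supply shifts: qs = 5(p − 18) − 78.
Solving gives q = 207 with buyers paying £75 and suppliers receiving £57 (the £18 wedge).
Burden on buyers: £10; on suppliers: £8. (They sum to £18.)
The less price-elastic side of the market bears the larger share of a per-unit tax.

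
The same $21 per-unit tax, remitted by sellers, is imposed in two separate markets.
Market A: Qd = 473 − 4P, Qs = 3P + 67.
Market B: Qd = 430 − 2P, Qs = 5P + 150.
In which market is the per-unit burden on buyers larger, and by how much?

Market B, by $6.

Market A: pre-tax P* = $58, Q* = 241; post-tax Q = 205; per-unit burden on buyers = $9.
Market B: pre-tax P* = $40, Q* = 350; post-tax Q = 320; per-unit burden on buyers = $15.
Difference: $9 vs $15 → market B is larger by $6.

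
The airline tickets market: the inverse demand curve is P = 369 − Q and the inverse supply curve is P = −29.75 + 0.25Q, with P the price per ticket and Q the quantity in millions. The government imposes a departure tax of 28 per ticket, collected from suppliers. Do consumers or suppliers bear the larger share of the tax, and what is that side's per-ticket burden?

Consumers bear the larger share: 22.4 per ticket.

Rewrite in direct form: Qd = 369 − P and Qs = 4P + 119.
Without the tax, 369 − P = 4P + 119 gives 5P = 250, so P* = 50 and Q* = 319.
With the tax collected from suppliers, supply shifts: Qs = 4(P − 28) + 119.
Solving gives Q = 296.6 with consumers paying 72.4 and suppliers receiving 44.4 (the 28 wedge).
Per-ticket burden: consumers 22.4, suppliers 5.6.
Consumers take the larger share because demand is less price-elastic here (demand slope 1 vs supply slope 4).
The less price-elastic side of the market bears the larger share of a per-unit tax.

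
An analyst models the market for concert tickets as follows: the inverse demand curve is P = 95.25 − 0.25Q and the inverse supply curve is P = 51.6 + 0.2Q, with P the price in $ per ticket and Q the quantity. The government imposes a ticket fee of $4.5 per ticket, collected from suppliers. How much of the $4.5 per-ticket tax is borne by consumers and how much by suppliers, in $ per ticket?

Inverting to Q(P) form: Qd = 381 − 4P; Qs = 5P − 258.
Without the tax, 381 − 4P = 5P − 258 gives 9P = 639, so P* = $71 and Q* = 97.
With the tax collected from suppliers, supply shifts: Qs = 5(P − 4.5) − 258.
New equilibrium: consumers pay $73.5, suppliers receive $69, Q = 87. (Wedge: Pb − Ps = 4.5.)
Burden on consumers: $2.5; on suppliers: $2. (They sum to $4.5.)

Consumers bear $2.5 per ticket; suppliers bear $2 per ticket.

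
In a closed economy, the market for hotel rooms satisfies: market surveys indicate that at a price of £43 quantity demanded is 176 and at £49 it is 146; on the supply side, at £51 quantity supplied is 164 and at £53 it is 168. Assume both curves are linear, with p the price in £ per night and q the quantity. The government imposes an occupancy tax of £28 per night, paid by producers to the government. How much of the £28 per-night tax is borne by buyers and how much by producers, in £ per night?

Demand slope: (146 − 176)/(49 − 43) = -5, so qd = 391 − 5p.
Supply slope: (168 − 164)/(53 − 51) = 2, so qs = 2p + 62.
Without the tax, 391 − 5p = 2p + 62 gives 7p = 329, so p* = £47 and q* = 156.
With the tax collected from producers, supply shifts: qs = 2(p − 28) + 62.
New equilibrium: buyers pay £55, producers receive £27, q = 116. (Wedge: pb − ps = 28.)
Burden on buyers: £8; on producers: £20. (They sum to £28.)
The less price-elastic side of the market bears the larger share of a per-unit tax.

Buyers bear £8 per night; producers bear £20 per night.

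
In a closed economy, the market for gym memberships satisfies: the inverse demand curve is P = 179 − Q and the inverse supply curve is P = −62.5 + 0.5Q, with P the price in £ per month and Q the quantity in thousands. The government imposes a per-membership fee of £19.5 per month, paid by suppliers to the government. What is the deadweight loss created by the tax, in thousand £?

Deadweight loss = £126.75 thousand.

Rewrite in direct form: Qd = 179 − P and Qs = 2P + 125.
Before the tax: set 179 − P = 2P + 125 → P* = £18, Q* = 161.
With the tax collected from suppliers, supply shifts: Qs = 2(P − 19.5) + 125.
New equilibrium: consumers pay £31, suppliers receive £11.5, Q = 148. (Wedge: Pb − Ps = 19.5.)
Quantity falls by |ΔQ| = |161 − 148| = 13.
DWL = ½ · t · |ΔQ| = ½ · 19.5 · 13 = £126.75.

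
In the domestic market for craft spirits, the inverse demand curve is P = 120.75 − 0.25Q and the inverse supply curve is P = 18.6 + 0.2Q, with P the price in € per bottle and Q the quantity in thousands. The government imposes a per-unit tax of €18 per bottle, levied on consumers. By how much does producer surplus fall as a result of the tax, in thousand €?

Inverting to Q(P) form: Qd = 483 − 4P; Qs = 5P − 93.
Without the tax, 483 − 4P = 5P − 93 gives 9P = 576, so P* = €64 and Q* = 227.
With the tax collected from consumers, demand (in seller-price terms) shifts: Qd = 483 − 4(P + 18).
New equilibrium: consumers pay €74, producers receive €56, Q = 187. (Wedge: Pb − Ps = 18.)
ΔPS is the trapezoid between Q = 187 and Q = 227 of height €8: ½ · (227 + 187) · 8 = €1656.

Producer surplus falls by €1656 thousand.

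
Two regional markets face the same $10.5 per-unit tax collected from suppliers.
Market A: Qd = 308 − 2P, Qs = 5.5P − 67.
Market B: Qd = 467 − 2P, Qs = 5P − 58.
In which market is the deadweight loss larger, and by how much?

Market A, by $2.1.

Market A: pre-tax P* = $50, Q* = 208; post-tax Q = 192.6; deadweight loss = $80.85.
Market B: pre-tax P* = $75, Q* = 317; post-tax Q = 302; deadweight loss = $78.75.
Difference: $80.85 vs $78.75 → market A is larger by $2.1.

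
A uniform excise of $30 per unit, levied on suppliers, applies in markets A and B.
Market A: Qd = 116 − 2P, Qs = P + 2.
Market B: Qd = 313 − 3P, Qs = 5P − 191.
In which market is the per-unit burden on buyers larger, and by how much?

Market A: pre-tax P* = $38, Q* = 40; post-tax Q = 20; per-unit burden on buyers = $10.
Market B: pre-tax P* = $63, Q* = 124; post-tax Q = 67.75; per-unit burden on buyers = $18.75.
Difference: $10 vs $18.75 → market B is larger by $8.75.

Market B, by $8.75.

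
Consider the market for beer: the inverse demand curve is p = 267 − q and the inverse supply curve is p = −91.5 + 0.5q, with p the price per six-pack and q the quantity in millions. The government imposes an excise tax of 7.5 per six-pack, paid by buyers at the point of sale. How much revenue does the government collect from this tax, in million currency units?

Inverting to q(p) form: qd = 267 − p; qs = 2p + 183.
Without the tax, 267 − p = 2p + 183 gives 3p = 84, so p* = 28 and q* = 239.
With the tax collected from buyers, demand (in seller-price terms) shifts: qd = 267 − (p + 7.5).
New equilibrium: buyers pay 33, suppliers receive 25.5, q = 234. (Wedge: pb − ps = 7.5.)
Revenue = t · Q = 7.5 · 234 = 1755.

Tax revenue = 1755 million.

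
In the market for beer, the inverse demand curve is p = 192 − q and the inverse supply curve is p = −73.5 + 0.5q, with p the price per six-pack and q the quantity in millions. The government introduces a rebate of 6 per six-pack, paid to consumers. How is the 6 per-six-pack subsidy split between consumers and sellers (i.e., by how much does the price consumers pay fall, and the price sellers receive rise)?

Inverting to q(p) form: qd = 192 − p; qs = 2p + 147.
Without the subsidy, 192 − p = 2p + 147 gives 3p = 45, so p* = 15 and q* = 177.
With a per-unit subsidy paid to consumers, each effectively pays p − 6, so demand becomes qd = 192 − (p − 6).
Solving gives q = 181 with consumers paying 11 and sellers receiving 17 (the 6 wedge).
Gain to consumers: 4; to sellers: 2. (They sum to 6.)

Consumers gain 4 per six-pack; sellers gain 2 per six-pack.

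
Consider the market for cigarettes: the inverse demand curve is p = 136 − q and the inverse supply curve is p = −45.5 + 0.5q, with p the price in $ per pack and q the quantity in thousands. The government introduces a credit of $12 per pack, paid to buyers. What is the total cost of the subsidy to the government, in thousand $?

Government outlay = $1548 thousand.

Inverting to q(p) form: qd = 136 − p; qs = 2p + 91.
Without the subsidy, 136 − p = 2p + 91 gives 3p = 45, so p* = $15 and q* = 121.
With a per-unit subsidy paid to buyers, each effectively pays p − 12, so demand becomes qd = 136 − (p − 12).
New equilibrium: buyers pay $7, producers receive $19, q = 129. (Wedge: pb − ps = −12.)
Outlay = t · Q = 12 · 129 = $1548.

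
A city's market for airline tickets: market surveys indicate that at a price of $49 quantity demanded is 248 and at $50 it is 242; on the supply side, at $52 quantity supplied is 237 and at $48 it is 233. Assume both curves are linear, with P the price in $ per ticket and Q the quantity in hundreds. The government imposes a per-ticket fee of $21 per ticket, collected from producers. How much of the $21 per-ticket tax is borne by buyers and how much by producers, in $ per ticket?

Demand slope: (242 − 248)/(50 − 49) = -6, so Qd = 542 − 6P.
Supply slope: (233 − 237)/(48 − 52) = 1, so Qs = P + 185.
Without the tax, 542 − 6P = P + 185 gives 7P = 357, so P* = $51 and Q* = 236.
With the tax collected from producers, supply shifts: Qs = (P − 21) + 185.
New equilibrium: buyers pay $54, producers receive $33, Q = 218. (Wedge: Pb − Ps = 21.)
Burden on buyers: $3; on producers: $18. (They sum to $21.)
The less price-elastic side of the market bears the larger share of a per-unit tax.

Buyers bear $3 per ticket; producers bear $18 per ticket.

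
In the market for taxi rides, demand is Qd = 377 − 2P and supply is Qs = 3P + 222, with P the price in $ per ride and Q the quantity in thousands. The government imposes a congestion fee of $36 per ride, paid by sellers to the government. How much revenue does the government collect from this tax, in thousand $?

Without the tax, 377 − 2P = 3P + 222 gives 5P = 155, so P* = $31 and Q* = 315.
With the tax collected from sellers, supply shifts: Qs = 3(P − 36) + 222.
Solving gives Q = 271.8 with consumers paying $52.6 and sellers receiving $16.6 (the $36 wedge).
Revenue = t · Q = 36 · 271.8 = $9784.8.

Tax revenue = $9784.8 thousand.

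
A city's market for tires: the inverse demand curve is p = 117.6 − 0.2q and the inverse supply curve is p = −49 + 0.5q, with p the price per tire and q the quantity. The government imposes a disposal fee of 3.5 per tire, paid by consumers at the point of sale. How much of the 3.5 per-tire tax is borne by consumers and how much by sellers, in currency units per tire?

Consumers bear 1 per tire; sellers bear 2.5 per tire.

Inverting to q(p) form: qd = 588 − 5p; qs = 2p + 98.
Before the tax: set 588 − 5p = 2p + 98 → p* = 70, q* = 238.
With the tax collected from consumers, demand (in seller-price terms) shifts: qd = 588 − 5(p + 3.5).
New equilibrium: consumers pay 71, sellers receive 67.5, q = 233. (Wedge: pb − ps = 3.5.)
Burden on consumers: 1; on sellers: 2.5. (They sum to 3.5.)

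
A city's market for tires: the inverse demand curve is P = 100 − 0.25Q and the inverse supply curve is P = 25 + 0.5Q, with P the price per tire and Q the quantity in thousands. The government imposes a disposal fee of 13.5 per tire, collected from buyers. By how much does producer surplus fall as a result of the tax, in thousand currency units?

Inverting to Q(P) form: Qd = 400 − 4P; Qs = 2P − 50.
Before the tax: set 400 − 4P = 2P − 50 → P* = 75, Q* = 100.
With the tax collected from buyers, demand (in seller-price terms) shifts: Qd = 400 − 4(P + 13.5).
New equilibrium: buyers pay 79.5, sellers receive 66, Q = 82. (Wedge: Pb − Ps = 13.5.)
ΔPS is the trapezoid between Q = 82 and Q = 100 of height 9: ½ · (100 + 82) · 9 = 819.

Producer surplus falls by 819 thousand.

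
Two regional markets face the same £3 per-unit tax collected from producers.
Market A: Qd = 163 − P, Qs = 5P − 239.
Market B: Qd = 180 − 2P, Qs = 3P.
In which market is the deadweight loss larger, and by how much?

Market B, by £1.65.

Market A: pre-tax P* = £67, Q* = 96; post-tax Q = 93.5; deadweight loss = £3.75.
Market B: pre-tax P* = £36, Q* = 108; post-tax Q = 104.4; deadweight loss = £5.4.
Difference: £3.75 vs £5.4 → market B is larger by £1.65.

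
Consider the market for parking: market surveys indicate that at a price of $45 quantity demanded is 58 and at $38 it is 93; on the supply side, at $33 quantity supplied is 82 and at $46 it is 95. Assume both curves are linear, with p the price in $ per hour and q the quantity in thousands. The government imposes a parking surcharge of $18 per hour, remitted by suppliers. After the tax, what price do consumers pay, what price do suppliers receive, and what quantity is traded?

Consumers pay $42; suppliers receive $24; quantity = 73.

Demand slope: (93 − 58)/(38 − 45) = -5, so qd = 283 − 5p.
Supply slope: (95 − 82)/(46 − 33) = 1, so qs = p + 49.
Without the tax, 283 − 5p = p + 49 gives 6p = 234, so p* = $39 and q* = 88.
With the tax collected from suppliers, supply shifts: qs = (p − 18) + 49.
Solving gives q = 73 with consumers paying $42 and suppliers receiving $24 (the $18 wedge).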